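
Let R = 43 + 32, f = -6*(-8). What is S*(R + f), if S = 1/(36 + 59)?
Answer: 123/95 ≈ 1.2947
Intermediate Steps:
S = 1/95 ≈ 0.010526
f = 48
R = 75
S*(R + f) = (75 + 48)/95 = (1/95)*123 = 123/95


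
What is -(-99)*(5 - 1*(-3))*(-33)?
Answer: -26136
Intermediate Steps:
-(-99)*(5 - 1*(-3))*(-33) = -(-99)*(5 + 3)*(-33) = -(-99)*8*(-33) = -11*(-72)*(-33) = 792*(-33) = -26136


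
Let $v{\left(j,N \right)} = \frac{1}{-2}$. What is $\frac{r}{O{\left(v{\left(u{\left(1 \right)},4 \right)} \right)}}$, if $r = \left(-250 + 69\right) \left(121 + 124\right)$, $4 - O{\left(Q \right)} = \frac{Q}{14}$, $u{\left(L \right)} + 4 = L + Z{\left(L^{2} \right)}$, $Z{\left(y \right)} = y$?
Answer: $- \frac{1241660}{113} \approx -10988.0$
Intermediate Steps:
$u{\left(L \right)} = -4 + L + L^{2}$ ($u{\left(L \right)} = -4 + \left(L + L^{2}\right) = -4 + L + L^{2}$)
$v{\left(j,N \right)} = - \frac{1}{2}$
$O{\left(Q \right)} = 4 - \frac{Q}{14}$
$r = -44345$ ($r = \left(-181\right) 245 = -44345$)
$\frac{r}{O{\left(v{\left(u{\left(1 \right)},4 \right)} \right)}} = - \frac{44345}{4 - - \frac{1}{28}} = - \frac{44345}{4 + \frac{1}{28}} = - \frac{44345}{\frac{113}{28}} = \left(-44345\right) \frac{28}{113} = - \frac{1241660}{113}$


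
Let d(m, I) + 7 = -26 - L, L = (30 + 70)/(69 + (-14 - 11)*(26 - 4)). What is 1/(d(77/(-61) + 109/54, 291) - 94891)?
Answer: -481/45658344 ≈ -1.0535e-5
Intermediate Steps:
L = -100/481 (L = 100/(69 - 25*22) = 100/(69 - 550) = 100/(-481) = 100*(-1/481) = -100/481 ≈ -0.20790)
d(m, I) = -15773/481 (d(m, I) = -7 + (-26 - 1*(-100/481)) = -7 + (-26 + 100/481) = -7 - 12406/481 = -15773/481)
1/(d(77/(-61) + 109/54, 291) - 94891) = 1/(-15773/481 - 94891) = 1/(-45658344/481) = -481/45658344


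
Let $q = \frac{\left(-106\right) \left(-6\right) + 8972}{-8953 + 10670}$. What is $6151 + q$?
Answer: $\frac{10570875}{1717} \approx 6156.6$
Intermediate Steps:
$q = \frac{9608}{1717}$ ($q = \frac{636 + 8972}{1717} = 9608 \cdot \frac{1}{1717} = \frac{9608}{1717} \approx 5.5958$)
$6151 + q = 6151 + \frac{9608}{1717} = \frac{10570875}{1717}$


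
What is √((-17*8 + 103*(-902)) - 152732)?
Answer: I*√245774 ≈ 495.76*I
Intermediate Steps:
√((-17*8 + 103*(-902)) - 152732) = √((-136 - 92906) - 152732) = √(-93042 - 152732) = √(-245774) = I*√245774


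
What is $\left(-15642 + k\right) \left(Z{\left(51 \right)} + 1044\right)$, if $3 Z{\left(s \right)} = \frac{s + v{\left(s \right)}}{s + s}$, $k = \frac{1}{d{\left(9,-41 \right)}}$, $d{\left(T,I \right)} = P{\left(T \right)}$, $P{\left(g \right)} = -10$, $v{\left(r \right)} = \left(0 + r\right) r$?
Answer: $- \frac{246988759}{15} \approx -1.6466 \cdot 10^{7}$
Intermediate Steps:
$v{\left(r \right)} = r^{2}$ ($v{\left(r \right)} = r r = r^{2}$)
$d{\left(T,I \right)} = -10$
$k = - \frac{1}{10}$ ($k = \frac{1}{-10} = - \frac{1}{10} \approx -0.1$)
$Z{\left(s \right)} = \frac{s + s^{2}}{6 s}$ ($Z{\left(s \right)} = \frac{\left(s + s^{2}\right) \frac{1}{s + s}}{3} = \frac{\left(s + s^{2}\right) \frac{1}{2 s}}{3} = \frac{\frac{1}{2} \frac{1}{s} \left(s + s^{2}\right)}{3} = \frac{s + s^{2}}{6 s}$)
$\left(-15642 + k\right) \left(Z{\left(51 \right)} + 1044\right) = \left(-15642 - \frac{1}{10}\right) \left(\left(\frac{1}{6} + \frac{1}{6} \cdot 51\right) + 1044\right) = - \frac{156421 \left(\left(\frac{1}{6} + \frac{17}{2}\right) + 1044\right)}{10} = - \frac{156421 \left(\frac{26}{3} + 1044\right)}{10} = \left(- \frac{156421}{10}\right) \frac{3158}{3} = - \frac{246988759}{15}$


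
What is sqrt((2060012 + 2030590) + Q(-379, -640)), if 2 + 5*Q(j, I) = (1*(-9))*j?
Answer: sqrt(102282095)/5 ≈ 2022.7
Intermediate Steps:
Q(j, I) = -2/5 - 9*j/5 (Q(j, I) = -2/5 + ((1*(-9))*j)/5 = -2/5 + (-9*j)/5 = -2/5 - 9*j/5)
sqrt((2060012 + 2030590) + Q(-379, -640)) = sqrt((2060012 + 2030590) + (-2/5 - 9/5*(-379))) = sqrt(4090602 + (-2/5 + 3411/5)) = sqrt(4090602 + 3409/5) = sqrt(20456419/5) = sqrt(102282095)/5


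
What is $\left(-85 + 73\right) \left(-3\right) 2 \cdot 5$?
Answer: $360$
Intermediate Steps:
$\left(-85 + 73\right) \left(-3\right) 2 \cdot 5 = - 12 \left(\left(-6\right) 5\right) = \left(-12\right) \left(-30\right) = 360$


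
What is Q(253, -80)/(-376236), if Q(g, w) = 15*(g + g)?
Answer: -1265/62706 ≈ -0.020174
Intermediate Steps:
Q(g, w) = 30*g (Q(g, w) = 15*(2*g) = 30*g)
Q(253, -80)/(-376236) = (30*253)/(-376236) = 7590*(-1/376236) = -1265/62706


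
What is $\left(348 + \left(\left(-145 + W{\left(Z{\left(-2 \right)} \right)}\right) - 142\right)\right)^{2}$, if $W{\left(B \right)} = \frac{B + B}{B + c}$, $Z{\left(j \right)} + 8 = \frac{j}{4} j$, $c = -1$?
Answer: $\frac{63001}{16} \approx 3937.6$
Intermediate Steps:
$Z{\left(j \right)} = -8 + \frac{j^{2}}{4}$ ($Z{\left(j \right)} = -8 + \frac{j}{4} j = -8 + \frac{j^{2}}{4}$)
$W{\left(B \right)} = \frac{2 B}{-1 + B}$ ($W{\left(B \right)} = \frac{B + B}{B - 1} = \frac{2 B}{-1 + B}$)
$\left(348 + \left(\left(-145 + W{\left(Z{\left(-2 \right)} \right)}\right) - 142\right)\right)^{2} = \left(348 - \left(287 - \frac{2 \left(-8 + \frac{\left(-2\right)^{2}}{4}\right)}{-1 - \left(8 - \frac{\left(-2\right)^{2}}{4}\right)}\right)\right)^{2} = \left(348 - \left(287 - \frac{2 \left(-8 + \frac{1}{4} \cdot 4\right)}{-1 + \left(-8 + \frac{1}{4} \cdot 4\right)}\right)\right)^{2} = \left(348 - \left(287 - \frac{2 \left(-8 + 1\right)}{-1 + \left(-8 + 1\right)}\right)\right)^{2} = \left(348 - \left(287 + \frac{14}{-1 - 7}\right)\right)^{2} = \left(348 - \left(287 - \frac{7}{4}\right)\right)^{2} = \left(348 + \left(\left(-145 + \frac{7}{4}\right) - 142\right)\right)^{2} = \left(348 - \frac{1141}{4}\right)^{2} = \left(\frac{251}{4}\right)^{2} = \frac{63001}{16}$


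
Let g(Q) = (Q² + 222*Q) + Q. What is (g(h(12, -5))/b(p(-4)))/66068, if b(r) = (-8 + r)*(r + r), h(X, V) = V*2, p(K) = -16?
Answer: -355/8456704 ≈ -4.1979e-5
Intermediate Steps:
h(X, V) = 2*V
b(r) = 2*r*(-8 + r) (b(r) = (-8 + r)*(2*r) = 2*r*(-8 + r))
g(Q) = Q² + 223*Q
(g(h(12, -5))/b(p(-4)))/66068 = (((2*(-5))*(223 + 2*(-5)))/((2*(-16)*(-8 - 16))))/66068 = ((-10*(223 - 10))/((2*(-16)*(-24))))*(1/66068) = (-10*213/768)*(1/66068) = -2130*1/768*(1/66068) = -355/128*1/66068 = -355/8456704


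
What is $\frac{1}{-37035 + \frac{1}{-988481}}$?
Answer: $- \frac{988481}{36608393836} \approx -2.7001 \cdot 10^{-5}$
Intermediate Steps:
$\frac{1}{-37035 + \frac{1}{-988481}} = \frac{1}{-37035 - \frac{1}{988481}} = \frac{1}{- \frac{36608393836}{988481}} = - \frac{988481}{36608393836}$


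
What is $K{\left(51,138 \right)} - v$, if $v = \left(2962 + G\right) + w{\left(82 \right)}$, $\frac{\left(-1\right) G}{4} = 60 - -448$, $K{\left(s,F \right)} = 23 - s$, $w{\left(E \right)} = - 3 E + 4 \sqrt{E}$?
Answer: $-712 - 4 \sqrt{82} \approx -748.22$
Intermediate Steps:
$G = -2032$ ($G = - 4 \left(60 - -448\right) = - 4 \left(60 + 448\right) = \left(-4\right) 508 = -2032$)
$v = 684 + 4 \sqrt{82}$ ($v = \left(2962 - 2032\right) + \left(\left(-3\right) 82 + 4 \sqrt{82}\right) = 930 - \left(246 - 4 \sqrt{82}\right) = 684 + 4 \sqrt{82} \approx 720.22$)
$K{\left(51,138 \right)} - v = \left(23 - 51\right) - \left(684 + 4 \sqrt{82}\right) = -28 - \left(684 + 4 \sqrt{82}\right) = -712 - 4 \sqrt{82}$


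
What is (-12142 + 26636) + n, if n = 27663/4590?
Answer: 22185041/1530 ≈ 14500.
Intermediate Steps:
n = 9221/1530 (n = 27663*(1/4590) = 9221/1530 ≈ 6.0268)
(-12142 + 26636) + n = (-12142 + 26636) + 9221/1530 = 14494 + 9221/1530 = 22185041/1530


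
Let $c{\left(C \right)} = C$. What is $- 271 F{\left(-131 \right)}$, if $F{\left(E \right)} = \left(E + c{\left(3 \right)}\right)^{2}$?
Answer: $-4440064$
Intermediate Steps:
$F{\left(E \right)} = \left(3 + E\right)^{2}$ ($F{\left(E \right)} = \left(E + 3\right)^{2} = \left(3 + E\right)^{2}$)
$- 271 F{\left(-131 \right)} = - 271 \left(3 - 131\right)^{2} = - 271 \left(-128\right)^{2} = \left(-271\right) 16384 = -4440064$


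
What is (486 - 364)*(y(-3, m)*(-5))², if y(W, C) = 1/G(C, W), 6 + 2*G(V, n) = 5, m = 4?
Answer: 12200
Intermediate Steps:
G(V, n) = -½ (G(V, n) = -3 + (½)*5 = -3 + 5/2 = -½)
y(W, C) = -2 (y(W, C) = 1/(-½) = -2)
(486 - 364)*(y(-3, m)*(-5))² = (486 - 364)*(-2*(-5))² = 122*10² = 122*100 = 12200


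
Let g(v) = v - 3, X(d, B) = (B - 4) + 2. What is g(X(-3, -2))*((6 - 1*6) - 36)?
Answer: 252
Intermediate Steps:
X(d, B) = -2 + B (X(d, B) = (-4 + B) + 2 = -2 + B)
g(v) = -3 + v
g(X(-3, -2))*((6 - 1*6) - 36) = (-3 + (-2 - 2))*((6 - 1*6) - 36) = (-3 - 4)*((6 - 6) - 36) = -7*(0 - 36) = -7*(-36) = 252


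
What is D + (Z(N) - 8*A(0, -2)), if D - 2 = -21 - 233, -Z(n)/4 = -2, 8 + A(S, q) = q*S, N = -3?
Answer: -180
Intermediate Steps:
A(S, q) = -8 + S*q (A(S, q) = -8 + q*S = -8 + S*q)
Z(n) = 8 (Z(n) = -4*(-2) = 8)
D = -252 (D = 2 + (-21 - 233) = 2 - 254 = -252)
D + (Z(N) - 8*A(0, -2)) = -252 + (8 - 8*(-8 + 0*(-2))) = -252 + (8 - 8*(-8 + 0)) = -252 + (8 - 8*(-8)) = -252 + (8 + 64) = -252 + 72 = -180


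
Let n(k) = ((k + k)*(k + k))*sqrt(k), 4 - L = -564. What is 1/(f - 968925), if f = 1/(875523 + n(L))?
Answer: -457899061389095264799/443669848056429553603432462 - 645248*sqrt(142)/221834924028214776801716231 ≈ -1.0321e-6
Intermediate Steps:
L = 568 (L = 4 - 1*(-564) = 4 + 564 = 568)
n(k) = 4*k**(5/2) (n(k) = ((2*k)*(2*k))*sqrt(k) = (4*k**2)*sqrt(k) = 4*k**(5/2))
f = 1/(875523 + 2580992*sqrt(142)) (f = 1/(875523 + 4*568**(5/2)) = 1/(875523 + 4*(645248*sqrt(142))) = 1/(875523 + 2580992*sqrt(142)) ≈ 3.1614e-8)
1/(f - 968925) = 1/((-875523/945169257453559 + 2580992*sqrt(142)/945169257453559) - 968925) = 1/(-915798122778190529598/945169257453559 + 2580992*sqrt(142)/945169257453559)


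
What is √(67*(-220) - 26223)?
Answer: I*√40963 ≈ 202.39*I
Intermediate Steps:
√(67*(-220) - 26223) = √(-14740 - 26223) = √(-40963) = I*√40963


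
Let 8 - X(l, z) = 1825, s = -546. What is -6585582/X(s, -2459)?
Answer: 6585582/1817 ≈ 3624.4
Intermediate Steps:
X(l, z) = -1817 (X(l, z) = 8 - 1*1825 = 8 - 1825 = -1817)
-6585582/X(s, -2459) = -6585582/(-1817) = -6585582*(-1/1817) = 6585582/1817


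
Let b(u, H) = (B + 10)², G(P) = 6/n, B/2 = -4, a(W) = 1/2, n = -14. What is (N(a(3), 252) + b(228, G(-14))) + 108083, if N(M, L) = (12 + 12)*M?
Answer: 108099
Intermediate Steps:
a(W) = ½
B = -8 (B = 2*(-4) = -8)
G(P) = -3/7 (G(P) = 6/(-14) = 6*(-1/14) = -3/7)
b(u, H) = 4 (b(u, H) = (-8 + 10)² = 2² = 4)
N(M, L) = 24*M
(N(a(3), 252) + b(228, G(-14))) + 108083 = (24*(½) + 4) + 108083 = (12 + 4) + 108083 = 16 + 108083 = 108099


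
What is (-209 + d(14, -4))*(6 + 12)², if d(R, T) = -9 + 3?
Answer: -69660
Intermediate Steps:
d(R, T) = -6
(-209 + d(14, -4))*(6 + 12)² = (-209 - 6)*(6 + 12)² = -215*18² = -215*324 = -69660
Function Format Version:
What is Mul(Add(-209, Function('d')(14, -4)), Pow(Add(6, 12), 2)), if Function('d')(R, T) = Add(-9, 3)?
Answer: -69660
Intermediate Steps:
Function('d')(R, T) = -6
Mul(Add(-209, Function('d')(14, -4)), Pow(Add(6, 12), 2)) = Mul(Add(-209, -6), Pow(Add(6, 12), 2)) = Mul(-215, Pow(18, 2)) = Mul(-215, 324) = -69660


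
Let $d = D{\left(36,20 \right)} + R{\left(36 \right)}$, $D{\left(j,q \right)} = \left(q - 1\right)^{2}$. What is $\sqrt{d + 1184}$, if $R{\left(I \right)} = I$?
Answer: $\sqrt{1581} \approx 39.762$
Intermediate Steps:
$D{\left(j,q \right)} = \left(-1 + q\right)^{2}$
$d = 397$ ($d = \left(-1 + 20\right)^{2} + 36 = 19^{2} + 36 = 361 + 36 = 397$)
$\sqrt{d + 1184} = \sqrt{397 + 1184} = \sqrt{1581}$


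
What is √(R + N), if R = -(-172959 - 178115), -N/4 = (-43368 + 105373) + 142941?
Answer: I*√468710 ≈ 684.62*I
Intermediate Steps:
N = -819784 (N = -4*((-43368 + 105373) + 142941) = -4*(62005 + 142941) = -4*204946 = -819784)
R = 351074 (R = -1*(-351074) = 351074)
√(R + N) = √(351074 - 819784) = √(-468710) = I*√468710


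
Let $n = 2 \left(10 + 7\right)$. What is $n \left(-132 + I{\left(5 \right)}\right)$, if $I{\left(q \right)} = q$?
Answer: $-4318$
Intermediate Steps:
$n = 34$ ($n = 2 \cdot 17 = 34$)
$n \left(-132 + I{\left(5 \right)}\right) = 34 \left(-132 + 5\right) = 34 \left(-127\right) = -4318$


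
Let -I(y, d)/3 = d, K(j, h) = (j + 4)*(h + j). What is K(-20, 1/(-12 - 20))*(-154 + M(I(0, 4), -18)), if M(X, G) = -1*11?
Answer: -105765/2 ≈ -52883.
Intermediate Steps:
K(j, h) = (4 + j)*(h + j)
I(y, d) = -3*d
M(X, G) = -11
K(-20, 1/(-12 - 20))*(-154 + M(I(0, 4), -18)) = ((-20)² + 4/(-12 - 20) + 4*(-20) - 20/(-12 - 20))*(-154 - 11) = (400 + 4/(-32) - 80 - 20/(-32))*(-165) = (400 + 4*(-1/32) - 80 - 1/32*(-20))*(-165) = (400 - ⅛ - 80 + 5/8)*(-165) = (641/2)*(-165) = -105765/2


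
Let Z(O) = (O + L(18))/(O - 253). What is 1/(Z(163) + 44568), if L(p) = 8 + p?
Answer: 10/445659 ≈ 2.2439e-5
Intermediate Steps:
Z(O) = (26 + O)/(-253 + O) (Z(O) = (O + (8 + 18))/(O - 253) = (O + 26)/(-253 + O) = (26 + O)/(-253 + O))
1/(Z(163) + 44568) = 1/((26 + 163)/(-253 + 163) + 44568) = 1/(189/(-90) + 44568) = 1/(-1/90*189 + 44568) = 1/(-21/10 + 44568) = 1/(445659/10) = 10/445659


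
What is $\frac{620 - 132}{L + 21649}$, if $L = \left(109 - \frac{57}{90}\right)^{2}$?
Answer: $\frac{439200}{30053101} \approx 0.014614$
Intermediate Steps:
$L = \frac{10569001}{900}$ ($L = \left(109 - \frac{19}{30}\right)^{2} = \left(\frac{3251}{30}\right)^{2} = \frac{10569001}{900} \approx 11743.0$)
$\frac{620 - 132}{L + 21649} = \frac{620 - 132}{\frac{10569001}{900} + 21649} = \frac{488}{\frac{30053101}{900}} = 488 \cdot \frac{900}{30053101} = \frac{439200}{30053101}$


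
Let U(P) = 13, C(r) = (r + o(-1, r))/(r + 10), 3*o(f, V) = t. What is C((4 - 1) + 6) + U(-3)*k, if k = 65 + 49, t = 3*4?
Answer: 28171/19 ≈ 1482.7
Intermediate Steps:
t = 12
o(f, V) = 4 (o(f, V) = (1/3)*12 = 4)
C(r) = (4 + r)/(10 + r) (C(r) = (r + 4)/(r + 10) = (4 + r)/(10 + r))
k = 114
C((4 - 1) + 6) + U(-3)*k = (4 + ((4 - 1) + 6))/(10 + ((4 - 1) + 6)) + 13*114 = (4 + (3 + 6))/(10 + (3 + 6)) + 1482 = (4 + 9)/(10 + 9) + 1482 = 13/19 + 1482 = 28171/19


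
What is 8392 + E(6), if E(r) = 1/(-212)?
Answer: 1779103/212 ≈ 8392.0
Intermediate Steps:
E(r) = -1/212
8392 + E(6) = 8392 - 1/212 = 1779103/212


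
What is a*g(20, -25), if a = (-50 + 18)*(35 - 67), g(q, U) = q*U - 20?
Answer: -532480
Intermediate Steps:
g(q, U) = -20 + U*q (g(q, U) = U*q - 20 = -20 + U*q)
a = 1024 (a = -32*(-32) = 1024)
a*g(20, -25) = 1024*(-20 - 25*20) = 1024*(-20 - 500) = 1024*(-520) = -532480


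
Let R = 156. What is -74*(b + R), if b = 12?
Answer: -12432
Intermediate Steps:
-74*(b + R) = -74*(12 + 156) = -74*168 = -12432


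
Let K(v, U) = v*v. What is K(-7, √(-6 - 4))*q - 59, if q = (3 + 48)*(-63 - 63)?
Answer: -314933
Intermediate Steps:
q = -6426 (q = 51*(-126) = -6426)
K(v, U) = v²
K(-7, √(-6 - 4))*q - 59 = (-7)²*(-6426) - 59 = 49*(-6426) - 59 = -314874 - 59 = -314933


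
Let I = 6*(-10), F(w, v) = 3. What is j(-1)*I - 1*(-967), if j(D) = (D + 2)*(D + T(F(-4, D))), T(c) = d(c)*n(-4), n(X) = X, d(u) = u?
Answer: 1747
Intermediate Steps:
I = -60
T(c) = -4*c (T(c) = c*(-4) = -4*c)
j(D) = (-12 + D)*(2 + D) (j(D) = (D + 2)*(D - 4*3) = (2 + D)*(D - 12) = (2 + D)*(-12 + D) = (-12 + D)*(2 + D))
j(-1)*I - 1*(-967) = (-24 + (-1)**2 - 10*(-1))*(-60) - 1*(-967) = (-24 + 1 + 10)*(-60) + 967 = -13*(-60) + 967 = 780 + 967 = 1747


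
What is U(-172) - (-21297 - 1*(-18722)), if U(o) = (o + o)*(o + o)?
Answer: 120911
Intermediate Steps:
U(o) = 4*o² (U(o) = (2*o)*(2*o) = 4*o²)
U(-172) - (-21297 - 1*(-18722)) = 4*(-172)² - (-21297 - 1*(-18722)) = 4*29584 - (-21297 + 18722) = 118336 - 1*(-2575) = 118336 + 2575 = 120911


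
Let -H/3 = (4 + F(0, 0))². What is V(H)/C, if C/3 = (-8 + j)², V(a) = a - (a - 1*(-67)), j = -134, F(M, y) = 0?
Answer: -67/60492 ≈ -0.0011076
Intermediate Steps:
H = -48 (H = -3*(4 + 0)² = -3*4² = -3*16 = -48)
V(a) = -67 (V(a) = a - (a + 67) = a - (67 + a) = a + (-67 - a) = -67)
C = 60492 (C = 3*(-8 - 134)² = 3*(-142)² = 3*20164 = 60492)
V(H)/C = -67/60492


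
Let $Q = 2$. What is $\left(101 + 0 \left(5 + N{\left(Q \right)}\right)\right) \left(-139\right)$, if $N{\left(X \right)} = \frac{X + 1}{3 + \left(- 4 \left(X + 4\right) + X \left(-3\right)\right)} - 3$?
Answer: $-14039$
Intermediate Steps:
$N{\left(X \right)} = -3 + \frac{1 + X}{-13 - 7 X}$ ($N{\left(X \right)} = \frac{1 + X}{3 - \left(3 X + 4 \left(4 + X\right)\right)} - 3 = \frac{1 + X}{3 - \left(16 + 7 X\right)} - 3 = \frac{1 + X}{-13 - 7 X} - 3 = -3 + \frac{1 + X}{-13 - 7 X}$)
$\left(101 + 0 \left(5 + N{\left(Q \right)}\right)\right) \left(-139\right) = \left(101 + 0 \left(5 + \frac{2 \left(-20 - 22\right)}{13 + 7 \cdot 2}\right)\right) \left(-139\right) = \left(101 + 0 \left(5 + \frac{2 \left(-20 - 22\right)}{13 + 14}\right)\right) \left(-139\right) = \left(101 + 0 \left(5 + 2 \cdot \frac{1}{27} \left(-42\right)\right)\right) \left(-139\right) = \left(101 + 0 \left(5 - \frac{28}{9}\right)\right) \left(-139\right) = \left(101 + 0 \cdot \frac{17}{9}\right) \left(-139\right) = \left(101 + 0\right) \left(-139\right) = 101 \left(-139\right) = -14039$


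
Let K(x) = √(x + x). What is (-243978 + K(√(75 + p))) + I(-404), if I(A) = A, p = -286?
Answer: -244382 + 211^(¼)*(1 + I) ≈ -2.4438e+5 + 3.8113*I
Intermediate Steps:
K(x) = √2*√x (K(x) = √(2*x) = √2*√x)
(-243978 + K(√(75 + p))) + I(-404) = (-243978 + √2*√(√(75 - 286))) - 404 = (-243978 + √2*√(√(-211))) - 404 = (-243978 + √2*√(I*√211)) - 404 = (-243978 + √2*(211^(¼)*√I)) - 404 = (-243978 + √2*211^(¼)*√I) - 404 = -244382 + √2*211^(¼)*√I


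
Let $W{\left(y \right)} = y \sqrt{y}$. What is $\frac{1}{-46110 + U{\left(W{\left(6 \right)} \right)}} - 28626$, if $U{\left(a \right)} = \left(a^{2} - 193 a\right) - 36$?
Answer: $- \frac{10026347710091}{350253186} + \frac{193 \sqrt{6}}{350253186} \approx -28626.0$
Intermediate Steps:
$W{\left(y \right)} = y^{\frac{3}{2}}$
$U{\left(a \right)} = -36 + a^{2} - 193 a$
$\frac{1}{-46110 + U{\left(W{\left(6 \right)} \right)}} - 28626 = \frac{1}{-46110 - \left(36 - 216 + 1158 \sqrt{6}\right)} - 28626 = \frac{1}{-46110 - \left(36 - 216 + 193 \cdot 6 \sqrt{6}\right)} - 28626 = \frac{1}{-46110 - \left(-180 + 1158 \sqrt{6}\right)} - 28626 = \frac{1}{-46110 + \left(180 - 1158 \sqrt{6}\right)} - 28626 = \frac{1}{-45930 - 1158 \sqrt{6}} - 28626 = -28626 + \frac{1}{-45930 - 1158 \sqrt{6}}$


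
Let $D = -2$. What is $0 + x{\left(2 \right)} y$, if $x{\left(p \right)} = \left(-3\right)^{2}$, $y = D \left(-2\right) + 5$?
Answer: $81$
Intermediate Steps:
$y = 9$ ($y = \left(-2\right) \left(-2\right) + 5 = 4 + 5 = 9$)
$x{\left(p \right)} = 9$
$0 + x{\left(2 \right)} y = 0 + 9 \cdot 9 = 0 + 81 = 81$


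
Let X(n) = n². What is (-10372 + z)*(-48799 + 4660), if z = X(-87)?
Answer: 123721617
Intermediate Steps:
z = 7569 (z = (-87)² = 7569)
(-10372 + z)*(-48799 + 4660) = (-10372 + 7569)*(-48799 + 4660) = -2803*(-44139) = 123721617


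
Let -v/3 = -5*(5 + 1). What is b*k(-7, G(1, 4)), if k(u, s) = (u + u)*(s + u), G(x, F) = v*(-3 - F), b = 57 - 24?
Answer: 294294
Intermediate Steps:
v = 90 (v = -(-15)*(5 + 1) = -(-15)*6 = -3*(-30) = 90)
b = 33
G(x, F) = -270 - 90*F (G(x, F) = 90*(-3 - F) = -270 - 90*F)
k(u, s) = 2*u*(s + u) (k(u, s) = (2*u)*(s + u) = 2*u*(s + u))
b*k(-7, G(1, 4)) = 33*(2*(-7)*((-270 - 90*4) - 7)) = 33*(2*(-7)*((-270 - 360) - 7)) = 33*(2*(-7)*(-630 - 7)) = 33*(2*(-7)*(-637)) = 33*8918 = 294294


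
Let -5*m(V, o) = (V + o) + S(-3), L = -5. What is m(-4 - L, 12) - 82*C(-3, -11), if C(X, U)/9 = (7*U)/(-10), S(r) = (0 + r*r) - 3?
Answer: -28432/5 ≈ -5686.4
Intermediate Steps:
S(r) = -3 + r**2 (S(r) = (0 + r**2) - 3 = r**2 - 3 = -3 + r**2)
m(V, o) = -6/5 - V/5 - o/5 (m(V, o) = -((V + o) + (-3 + (-3)**2))/5 = -((V + o) + (-3 + 9))/5 = -((V + o) + 6)/5 = -(6 + V + o)/5 = -6/5 - V/5 - o/5)
C(X, U) = -63*U/10 (C(X, U) = 9*((7*U)/(-10)) = 9*((7*U)*(-1/10)) = 9*(-7*U/10) = -63*U/10)
m(-4 - L, 12) - 82*C(-3, -11) = (-6/5 - (-4 - 1*(-5))/5 - 1/5*12) - (-2583)*(-11)/5 = (-6/5 - (-4 + 5)/5 - 12/5) - 82*693/10 = (-6/5 - 1/5*1 - 12/5) - 28413/5 = (-6/5 - 1/5 - 12/5) - 28413/5 = -19/5 - 28413/5 = -28432/5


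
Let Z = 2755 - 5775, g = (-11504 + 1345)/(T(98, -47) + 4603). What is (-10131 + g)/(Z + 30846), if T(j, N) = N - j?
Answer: -45174157/124048308 ≈ -0.36417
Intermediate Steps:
g = -10159/4458 (g = (-11504 + 1345)/((-47 - 1*98) + 4603) = -10159/((-47 - 98) + 4603) = -10159/(-145 + 4603) = -10159/4458 ≈ -2.2788)
Z = -3020
(-10131 + g)/(Z + 30846) = (-10131 - 10159/4458)/(-3020 + 30846) = -45174157/4458/27826 = -45174157/4458*1/27826 = -45174157/124048308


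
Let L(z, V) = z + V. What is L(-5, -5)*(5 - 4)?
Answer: -10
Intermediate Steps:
L(z, V) = V + z
L(-5, -5)*(5 - 4) = (-5 - 5)*(5 - 4) = -10*1 = -10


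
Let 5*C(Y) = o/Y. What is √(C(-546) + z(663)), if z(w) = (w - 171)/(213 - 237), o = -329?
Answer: I*√774930/195 ≈ 4.5144*I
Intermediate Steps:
z(w) = 57/8 - w/24 (z(w) = (-171 + w)/(-24) = (-171 + w)*(-1/24) = 57/8 - w/24)
C(Y) = -329/(5*Y) (C(Y) = (-329/Y)/5 = -329/(5*Y))
√(C(-546) + z(663)) = √(-329/5/(-546) + (57/8 - 1/24*663)) = √(-329/5*(-1/546) + (57/8 - 221/8)) = √(47/390 - 41/2) = √(-3974/195) = I*√774930/195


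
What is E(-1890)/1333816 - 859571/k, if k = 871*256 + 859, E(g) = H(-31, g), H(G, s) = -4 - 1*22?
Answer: -573257686323/149277352180 ≈ -3.8402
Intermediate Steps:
H(G, s) = -26 (H(G, s) = -4 - 22 = -26)
E(g) = -26
k = 223835 (k = 222976 + 859 = 223835)
E(-1890)/1333816 - 859571/k = -26/1333816 - 859571/223835 = -26*1/1333816 - 859571*1/223835 = -13/666908 - 859571/223835 = -573257686323/149277352180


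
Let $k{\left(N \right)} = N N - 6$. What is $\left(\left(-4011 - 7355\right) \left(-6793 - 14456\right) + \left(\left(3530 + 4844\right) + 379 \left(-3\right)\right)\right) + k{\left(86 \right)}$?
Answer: $241530761$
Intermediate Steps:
$k{\left(N \right)} = -6 + N^{2}$ ($k{\left(N \right)} = N^{2} - 6 = -6 + N^{2}$)
$\left(\left(-4011 - 7355\right) \left(-6793 - 14456\right) + \left(\left(3530 + 4844\right) + 379 \left(-3\right)\right)\right) + k{\left(86 \right)} = \left(\left(-4011 - 7355\right) \left(-6793 - 14456\right) + \left(\left(3530 + 4844\right) + 379 \left(-3\right)\right)\right) - \left(6 - 86^{2}\right) = \left(\left(-11366\right) \left(-21249\right) + \left(8374 - 1137\right)\right) + \left(-6 + 7396\right) = \left(241516134 + 7237\right) + 7390 = 241523371 + 7390 = 241530761$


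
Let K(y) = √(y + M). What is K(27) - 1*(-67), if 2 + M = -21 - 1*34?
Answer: 67 + I*√30 ≈ 67.0 + 5.4772*I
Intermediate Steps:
M = -57 (M = -2 + (-21 - 1*34) = -2 + (-21 - 34) = -2 - 55 = -57)
K(y) = √(-57 + y) (K(y) = √(y - 57) = √(-57 + y))
K(27) - 1*(-67) = √(-57 + 27) - 1*(-67) = √(-30) + 67 = I*√30 + 67 = 67 + I*√30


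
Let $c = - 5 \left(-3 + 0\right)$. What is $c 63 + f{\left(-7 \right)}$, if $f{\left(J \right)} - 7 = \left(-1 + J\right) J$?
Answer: $1008$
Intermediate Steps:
$c = 15$ ($c = \left(-5\right) \left(-3\right) = 15$)
$f{\left(J \right)} = 7 + J \left(-1 + J\right)$ ($f{\left(J \right)} = 7 + \left(-1 + J\right) J = 7 + J \left(-1 + J\right)$)
$c 63 + f{\left(-7 \right)} = 15 \cdot 63 + \left(7 + \left(-7\right)^{2} - -7\right) = 945 + \left(7 + 49 + 7\right) = 945 + 63 = 1008$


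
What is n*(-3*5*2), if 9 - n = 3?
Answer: -180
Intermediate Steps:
n = 6 (n = 9 - 1*3 = 9 - 3 = 6)
n*(-3*5*2) = 6*(-3*5*2) = 6*(-15*2) = 6*(-30) = -180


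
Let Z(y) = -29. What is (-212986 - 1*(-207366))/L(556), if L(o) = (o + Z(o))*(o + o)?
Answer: -1405/146506 ≈ -0.0095900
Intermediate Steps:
L(o) = 2*o*(-29 + o) (L(o) = (o - 29)*(o + o) = (-29 + o)*(2*o) = 2*o*(-29 + o))
(-212986 - 1*(-207366))/L(556) = (-212986 - 1*(-207366))/((2*556*(-29 + 556))) = (-212986 + 207366)/((2*556*527)) = -5620/586024 = -5620*1/586024 = -1405/146506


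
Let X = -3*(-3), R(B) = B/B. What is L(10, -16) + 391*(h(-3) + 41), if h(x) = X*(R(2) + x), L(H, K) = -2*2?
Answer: 8989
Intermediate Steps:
R(B) = 1
X = 9
L(H, K) = -4
h(x) = 9 + 9*x (h(x) = 9*(1 + x) = 9 + 9*x)
L(10, -16) + 391*(h(-3) + 41) = -4 + 391*((9 + 9*(-3)) + 41) = -4 + 391*((9 - 27) + 41) = -4 + 391*(-18 + 41) = -4 + 391*23 = -4 + 8993 = 8989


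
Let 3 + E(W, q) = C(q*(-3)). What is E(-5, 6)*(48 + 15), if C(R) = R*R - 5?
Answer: 19908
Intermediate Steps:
C(R) = -5 + R² (C(R) = R² - 5 = -5 + R²)
E(W, q) = -8 + 9*q² (E(W, q) = -3 + (-5 + (q*(-3))²) = -3 + (-5 + (-3*q)²) = -3 + (-5 + 9*q²) = -8 + 9*q²)
E(-5, 6)*(48 + 15) = (-8 + 9*6²)*(48 + 15) = (-8 + 9*36)*63 = (-8 + 324)*63 = 316*63 = 19908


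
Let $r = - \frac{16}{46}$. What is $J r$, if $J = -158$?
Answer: $\frac{1264}{23} \approx 54.957$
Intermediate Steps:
$r = - \frac{8}{23}$ ($r = \left(-16\right) \frac{1}{46} = - \frac{8}{23} \approx -0.34783$)
$J r = \left(-158\right) \left(- \frac{8}{23}\right) = \frac{1264}{23}$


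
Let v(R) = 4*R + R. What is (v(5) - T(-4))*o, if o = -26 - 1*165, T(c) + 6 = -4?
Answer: -6685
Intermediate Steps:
T(c) = -10 (T(c) = -6 - 4 = -10)
v(R) = 5*R
o = -191 (o = -26 - 165 = -191)
(v(5) - T(-4))*o = (5*5 - 1*(-10))*(-191) = (25 + 10)*(-191) = 35*(-191) = -6685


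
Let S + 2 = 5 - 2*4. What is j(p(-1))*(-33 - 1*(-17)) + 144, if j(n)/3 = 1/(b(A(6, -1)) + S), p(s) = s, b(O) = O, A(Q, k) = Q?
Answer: 96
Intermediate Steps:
S = -5 (S = -2 + (5 - 2*4) = -2 + (5 - 8) = -2 - 3 = -5)
j(n) = 3 (j(n) = 3/(6 - 5) = 3/1 = 3*1 = 3)
j(p(-1))*(-33 - 1*(-17)) + 144 = 3*(-33 - 1*(-17)) + 144 = 3*(-33 + 17) + 144 = 3*(-16) + 144 = -48 + 144 = 96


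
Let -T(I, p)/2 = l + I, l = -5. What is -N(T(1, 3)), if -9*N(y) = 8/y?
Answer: ⅑ ≈ 0.11111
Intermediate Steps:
T(I, p) = 10 - 2*I (T(I, p) = -2*(-5 + I) = 10 - 2*I)
N(y) = -8/(9*y)
-N(T(1, 3)) = -(-8)/(9*(10 - 2*1)) = -(-8)/(9*(10 - 2)) = -(-8)/(9*8) = -1*(-⅑) = ⅑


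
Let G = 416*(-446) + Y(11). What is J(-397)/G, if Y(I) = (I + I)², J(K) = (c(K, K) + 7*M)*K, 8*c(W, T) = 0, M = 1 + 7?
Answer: 794/6609 ≈ 0.12014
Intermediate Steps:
M = 8
c(W, T) = 0 (c(W, T) = (⅛)*0 = 0)
J(K) = 56*K (J(K) = (0 + 7*8)*K = (0 + 56)*K = 56*K)
Y(I) = 4*I² (Y(I) = (2*I)² = 4*I²)
G = -185052 (G = 416*(-446) + 4*11² = -185536 + 4*121 = -185536 + 484 = -185052)
J(-397)/G = (56*(-397))/(-185052) = -22232*(-1/185052) = 794/6609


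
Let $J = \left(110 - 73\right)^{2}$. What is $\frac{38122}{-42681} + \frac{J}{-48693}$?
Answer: $- \frac{638234945}{692755311} \approx -0.9213$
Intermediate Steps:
$J = 1369$ ($J = 37^{2} = 1369$)
$\frac{38122}{-42681} + \frac{J}{-48693} = \frac{38122}{-42681} + \frac{1369}{-48693} = 38122 \left(- \frac{1}{42681}\right) + 1369 \left(- \frac{1}{48693}\right) = - \frac{38122}{42681} - \frac{1369}{48693} = - \frac{638234945}{692755311}$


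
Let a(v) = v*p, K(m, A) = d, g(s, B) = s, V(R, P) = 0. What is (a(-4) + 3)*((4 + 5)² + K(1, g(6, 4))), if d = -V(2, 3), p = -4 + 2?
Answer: 891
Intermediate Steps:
p = -2
d = 0 (d = -1*0 = 0)
K(m, A) = 0
a(v) = -2*v (a(v) = v*(-2) = -2*v)
(a(-4) + 3)*((4 + 5)² + K(1, g(6, 4))) = (-2*(-4) + 3)*((4 + 5)² + 0) = (8 + 3)*(9² + 0) = 11*(81 + 0) = 11*81 = 891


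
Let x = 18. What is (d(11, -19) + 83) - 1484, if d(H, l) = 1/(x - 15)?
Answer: -4202/3 ≈ -1400.7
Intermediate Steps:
d(H, l) = ⅓ (d(H, l) = 1/(18 - 15) = 1/3 = ⅓)
(d(11, -19) + 83) - 1484 = (⅓ + 83) - 1484 = 250/3 - 1484 = -4202/3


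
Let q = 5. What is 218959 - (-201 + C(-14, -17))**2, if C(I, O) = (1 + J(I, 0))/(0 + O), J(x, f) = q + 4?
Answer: 51534822/289 ≈ 1.7832e+5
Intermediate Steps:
J(x, f) = 9 (J(x, f) = 5 + 4 = 9)
C(I, O) = 10/O (C(I, O) = (1 + 9)/(0 + O) = 10/O)
218959 - (-201 + C(-14, -17))**2 = 218959 - (-201 + 10/(-17))**2 = 218959 - (-201 + 10*(-1/17))**2 = 218959 - (-201 - 10/17)**2 = 218959 - (-3427/17)**2 = 218959 - 1*11744329/289 = 218959 - 11744329/289 = 51534822/289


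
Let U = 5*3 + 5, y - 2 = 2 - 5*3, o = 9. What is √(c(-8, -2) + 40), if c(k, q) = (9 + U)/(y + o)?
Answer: √102/2 ≈ 5.0498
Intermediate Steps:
y = -11 (y = 2 + (2 - 5*3) = 2 + (2 - 15) = 2 - 13 = -11)
U = 20 (U = 15 + 5 = 20)
c(k, q) = -29/2 (c(k, q) = (9 + 20)/(-11 + 9) = 29/(-2) = 29*(-½) = -29/2)
√(c(-8, -2) + 40) = √(-29/2 + 40) = √(51/2) = √102/2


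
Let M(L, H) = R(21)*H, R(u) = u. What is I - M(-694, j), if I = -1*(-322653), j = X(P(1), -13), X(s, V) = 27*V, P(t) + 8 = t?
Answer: 330024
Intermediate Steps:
P(t) = -8 + t
j = -351 (j = 27*(-13) = -351)
M(L, H) = 21*H
I = 322653
I - M(-694, j) = 322653 - 21*(-351) = 322653 - 1*(-7371) = 322653 + 7371 = 330024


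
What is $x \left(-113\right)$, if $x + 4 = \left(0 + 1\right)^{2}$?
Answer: $339$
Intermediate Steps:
$x = -3$ ($x = -4 + \left(0 + 1\right)^{2} = -4 + 1^{2} = -4 + 1 = -3$)
$x \left(-113\right) = \left(-3\right) \left(-113\right) = 339$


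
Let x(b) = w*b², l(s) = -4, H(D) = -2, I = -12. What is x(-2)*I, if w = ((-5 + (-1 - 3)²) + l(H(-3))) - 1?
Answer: -288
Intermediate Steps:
w = 6 (w = ((-5 + (-1 - 3)²) - 4) - 1 = ((-5 + (-4)²) - 4) - 1 = ((-5 + 16) - 4) - 1 = (11 - 4) - 1 = 7 - 1 = 6)
x(b) = 6*b²
x(-2)*I = (6*(-2)²)*(-12) = (6*4)*(-12) = 24*(-12) = -288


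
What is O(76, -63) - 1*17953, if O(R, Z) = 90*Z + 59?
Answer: -23564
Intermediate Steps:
O(R, Z) = 59 + 90*Z
O(76, -63) - 1*17953 = (59 + 90*(-63)) - 1*17953 = (59 - 5670) - 17953 = -5611 - 17953 = -23564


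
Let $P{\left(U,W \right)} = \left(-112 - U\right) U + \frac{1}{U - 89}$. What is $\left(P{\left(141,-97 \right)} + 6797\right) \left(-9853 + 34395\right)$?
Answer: $- \frac{18425532321}{26} \approx -7.0867 \cdot 10^{8}$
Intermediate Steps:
$P{\left(U,W \right)} = \frac{1}{-89 + U} + U \left(-112 - U\right)$ ($P{\left(U,W \right)} = U \left(-112 - U\right) + \frac{1}{-89 + U} = \frac{1}{-89 + U} + U \left(-112 - U\right)$)
$\left(P{\left(141,-97 \right)} + 6797\right) \left(-9853 + 34395\right) = \left(\frac{1 - 141^{3} - 23 \cdot 141^{2} + 9968 \cdot 141}{-89 + 141} + 6797\right) \left(-9853 + 34395\right) = \left(\frac{1 - 2803221 - 457263 + 1405488}{52} + 6797\right) 24542 = \left(\frac{1}{52} \left(-1854995\right) + 6797\right) 24542 = \left(- \frac{1854995}{52} + 6797\right) 24542 = \left(- \frac{1501551}{52}\right) 24542 = - \frac{18425532321}{26}$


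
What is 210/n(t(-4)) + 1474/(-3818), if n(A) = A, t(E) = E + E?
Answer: -203393/7636 ≈ -26.636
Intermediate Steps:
t(E) = 2*E
210/n(t(-4)) + 1474/(-3818) = 210/((2*(-4))) + 1474/(-3818) = 210/(-8) + 1474*(-1/3818) = 210*(-⅛) - 737/1909 = -105/4 - 737/1909 = -203393/7636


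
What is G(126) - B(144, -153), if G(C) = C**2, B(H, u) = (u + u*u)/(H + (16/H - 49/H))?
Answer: 108443988/6901 ≈ 15714.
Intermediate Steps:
B(H, u) = (u + u**2)/(H - 33/H)
G(126) - B(144, -153) = 126**2 - 144*(-153)*(1 - 153)/(-33 + 144**2) = 15876 - 144*(-153)*(-152)/(-33 + 20736) = 15876 - 144*(-153)*(-152)/20703 = 15876 - 1*1116288/6901 = 15876 - 1116288/6901 = 108443988/6901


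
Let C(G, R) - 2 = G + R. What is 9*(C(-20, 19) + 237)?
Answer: 2142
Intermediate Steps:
C(G, R) = 2 + G + R (C(G, R) = 2 + (G + R) = 2 + G + R)
9*(C(-20, 19) + 237) = 9*((2 - 20 + 19) + 237) = 9*(1 + 237) = 9*238 = 2142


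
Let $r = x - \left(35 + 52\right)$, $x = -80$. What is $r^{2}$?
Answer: $27889$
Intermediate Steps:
$r = -167$ ($r = -80 - \left(35 + 52\right) = -80 - 87 = -167$)
$r^{2} = \left(-167\right)^{2} = 27889$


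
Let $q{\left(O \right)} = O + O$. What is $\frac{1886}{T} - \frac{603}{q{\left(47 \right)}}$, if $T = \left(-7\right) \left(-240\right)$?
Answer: $- \frac{208939}{39480} \approx -5.2923$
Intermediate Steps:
$q{\left(O \right)} = 2 O$
$T = 1680$
$\frac{1886}{T} - \frac{603}{q{\left(47 \right)}} = \frac{1886}{1680} - \frac{603}{2 \cdot 47} = 1886 \cdot \frac{1}{1680} - \frac{603}{94} = \frac{943}{840} - \frac{603}{94} = - \frac{208939}{39480}$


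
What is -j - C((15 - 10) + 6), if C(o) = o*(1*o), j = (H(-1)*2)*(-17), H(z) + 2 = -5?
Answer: -359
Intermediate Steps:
H(z) = -7 (H(z) = -2 - 5 = -7)
j = 238 (j = -7*2*(-17) = -14*(-17) = 238)
C(o) = o**2 (C(o) = o*o = o**2)
-j - C((15 - 10) + 6) = -1*238 - ((15 - 10) + 6)**2 = -238 - (5 + 6)**2 = -238 - 1*11**2 = -238 - 1*121 = -238 - 121 = -359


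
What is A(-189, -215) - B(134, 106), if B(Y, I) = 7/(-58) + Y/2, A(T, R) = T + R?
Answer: -27311/58 ≈ -470.88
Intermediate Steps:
A(T, R) = R + T
B(Y, I) = -7/58 + Y/2 (B(Y, I) = 7*(-1/58) + Y*(1/2) = -7/58 + Y/2)
A(-189, -215) - B(134, 106) = (-215 - 189) - (-7/58 + (1/2)*134) = -404 - (-7/58 + 67) = -404 - 1*3879/58 = -404 - 3879/58 = -27311/58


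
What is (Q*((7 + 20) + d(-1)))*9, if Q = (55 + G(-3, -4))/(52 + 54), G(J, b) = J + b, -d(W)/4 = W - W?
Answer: 5832/53 ≈ 110.04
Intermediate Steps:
d(W) = 0 (d(W) = -4*(W - W) = -4*0 = 0)
Q = 24/53 (Q = (55 + (-3 - 4))/(52 + 54) = (55 - 7)/106 = 48*(1/106) = 24/53 ≈ 0.45283)
(Q*((7 + 20) + d(-1)))*9 = (24*((7 + 20) + 0)/53)*9 = (24*(27 + 0)/53)*9 = ((24/53)*27)*9 = (648/53)*9 = 5832/53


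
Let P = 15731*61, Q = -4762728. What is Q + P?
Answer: -3803137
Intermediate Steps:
P = 959591
Q + P = -4762728 + 959591 = -3803137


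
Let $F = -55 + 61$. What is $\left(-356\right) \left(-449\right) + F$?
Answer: $159850$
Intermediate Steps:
$F = 6$
$\left(-356\right) \left(-449\right) + F = \left(-356\right) \left(-449\right) + 6 = 159844 + 6 = 159850$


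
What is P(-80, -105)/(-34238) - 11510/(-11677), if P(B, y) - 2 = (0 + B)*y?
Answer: 147984613/199898563 ≈ 0.74030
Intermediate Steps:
P(B, y) = 2 + B*y (P(B, y) = 2 + (0 + B)*y = 2 + B*y)
P(-80, -105)/(-34238) - 11510/(-11677) = (2 - 80*(-105))/(-34238) - 11510/(-11677) = (2 + 8400)*(-1/34238) - 11510*(-1/11677) = 8402*(-1/34238) + 11510/11677 = -4201/17119 + 11510/11677 = 147984613/199898563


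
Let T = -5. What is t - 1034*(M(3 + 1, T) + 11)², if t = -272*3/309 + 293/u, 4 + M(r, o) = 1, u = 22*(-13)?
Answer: -1949520579/29458 ≈ -66180.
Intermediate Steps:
u = -286
M(r, o) = -3 (M(r, o) = -4 + 1 = -3)
t = -107971/29458 (t = -272*3/309 + 293/(-286) = -816*1/309 + 293*(-1/286) = -272/103 - 293/286 = -107971/29458 ≈ -3.6653)
t - 1034*(M(3 + 1, T) + 11)² = -107971/29458 - 1034*(-3 + 11)² = -107971/29458 - 1034*8² = -107971/29458 - 1034*64 = -107971/29458 - 66176 = -1949520579/29458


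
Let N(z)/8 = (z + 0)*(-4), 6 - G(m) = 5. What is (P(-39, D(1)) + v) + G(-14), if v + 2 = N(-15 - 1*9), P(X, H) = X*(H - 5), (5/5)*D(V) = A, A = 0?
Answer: 962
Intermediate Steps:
G(m) = 1 (G(m) = 6 - 1*5 = 6 - 5 = 1)
D(V) = 0
P(X, H) = X*(-5 + H)
N(z) = -32*z (N(z) = 8*((z + 0)*(-4)) = 8*(z*(-4)) = 8*(-4*z) = -32*z)
v = 766 (v = -2 - 32*(-15 - 1*9) = -2 - 32*(-15 - 9) = -2 - 32*(-24) = -2 + 768 = 766)
(P(-39, D(1)) + v) + G(-14) = (-39*(-5 + 0) + 766) + 1 = (-39*(-5) + 766) + 1 = (195 + 766) + 1 = 961 + 1 = 962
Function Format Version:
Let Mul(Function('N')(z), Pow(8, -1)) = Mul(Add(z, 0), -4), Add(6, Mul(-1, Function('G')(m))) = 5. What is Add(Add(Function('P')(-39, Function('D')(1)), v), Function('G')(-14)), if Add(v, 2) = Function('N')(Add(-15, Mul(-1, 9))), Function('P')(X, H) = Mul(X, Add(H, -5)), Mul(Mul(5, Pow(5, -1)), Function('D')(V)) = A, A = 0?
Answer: 962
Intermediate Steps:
Function('G')(m) = 1 (Function('G')(m) = Add(6, Mul(-1, 5)) = Add(6, -5) = 1)
Function('D')(V) = 0
Function('P')(X, H) = Mul(X, Add(-5, H))
Function('N')(z) = Mul(-32, z) (Function('N')(z) = Mul(8, Mul(Add(z, 0), -4)) = Mul(8, Mul(z, -4)) = Mul(8, Mul(-4, z)) = Mul(-32, z))
v = 766 (v = Add(-2, Mul(-32, Add(-15, Mul(-1, 9)))) = Add(-2, Mul(-32, Add(-15, -9))) = Add(-2, Mul(-32, -24)) = Add(-2, 768) = 766)
Add(Add(Function('P')(-39, Function('D')(1)), v), Function('G')(-14)) = Add(Add(Mul(-39, Add(-5, 0)), 766), 1) = Add(Add(Mul(-39, -5), 766), 1) = Add(Add(195, 766), 1) = Add(961, 1) = 962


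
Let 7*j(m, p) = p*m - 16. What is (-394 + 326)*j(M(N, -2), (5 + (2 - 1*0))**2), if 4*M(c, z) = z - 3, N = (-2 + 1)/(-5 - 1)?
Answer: 5253/7 ≈ 750.43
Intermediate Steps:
N = 1/6 (N = -1/(-6) = -1*(-1/6) = 1/6 ≈ 0.16667)
M(c, z) = -3/4 + z/4 (M(c, z) = (z - 3)/4 = (-3 + z)/4 = -3/4 + z/4)
j(m, p) = -16/7 + m*p/7 (j(m, p) = (p*m - 16)/7 = (m*p - 16)/7 = (-16 + m*p)/7 = -16/7 + m*p/7)
(-394 + 326)*j(M(N, -2), (5 + (2 - 1*0))**2) = (-394 + 326)*(-16/7 + (-3/4 + (1/4)*(-2))*(5 + (2 - 1*0))**2/7) = -68*(-16/7 + (-3/4 - 1/2)*(5 + (2 + 0))**2/7) = -68*(-16/7 + (1/7)*(-5/4)*(5 + 2)**2) = -68*(-16/7 + (1/7)*(-5/4)*7**2) = -68*(-16/7 + (1/7)*(-5/4)*49) = -68*(-16/7 - 35/4) = -68*(-309/28) = 5253/7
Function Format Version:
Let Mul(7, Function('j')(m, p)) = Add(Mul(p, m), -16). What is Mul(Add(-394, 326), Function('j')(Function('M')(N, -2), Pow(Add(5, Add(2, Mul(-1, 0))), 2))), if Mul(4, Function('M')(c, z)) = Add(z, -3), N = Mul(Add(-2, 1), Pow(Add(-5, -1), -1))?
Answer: Rational(5253, 7) ≈ 750.43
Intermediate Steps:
N = Rational(1, 6) (N = Mul(-1, Pow(-6, -1)) = Mul(-1, Rational(-1, 6)) = Rational(1, 6) ≈ 0.16667)
Function('M')(c, z) = Add(Rational(-3, 4), Mul(Rational(1, 4), z)) (Function('M')(c, z) = Mul(Rational(1, 4), Add(z, -3)) = Mul(Rational(1, 4), Add(-3, z)) = Add(Rational(-3, 4), Mul(Rational(1, 4), z)))
Function('j')(m, p) = Add(Rational(-16, 7), Mul(Rational(1, 7), m, p)) (Function('j')(m, p) = Mul(Rational(1, 7), Add(Mul(p, m), -16)) = Mul(Rational(1, 7), Add(Mul(m, p), -16)) = Mul(Rational(1, 7), Add(-16, Mul(m, p))) = Add(Rational(-16, 7), Mul(Rational(1, 7), m, p)))
Mul(Add(-394, 326), Function('j')(Function('M')(N, -2), Pow(Add(5, Add(2, Mul(-1, 0))), 2))) = Mul(Add(-394, 326), Add(Rational(-16, 7), Mul(Rational(1, 7), Add(Rational(-3, 4), Mul(Rational(1, 4), -2)), Pow(Add(5, Add(2, Mul(-1, 0))), 2)))) = Mul(-68, Add(Rational(-16, 7), Mul(Rational(1, 7), Add(Rational(-3, 4), Rational(-1, 2)), Pow(Add(5, Add(2, 0)), 2)))) = Mul(-68, Add(Rational(-16, 7), Mul(Rational(1, 7), Rational(-5, 4), Pow(Add(5, 2), 2)))) = Mul(-68, Add(Rational(-16, 7), Mul(Rational(1, 7), Rational(-5, 4), Pow(7, 2)))) = Mul(-68, Add(Rational(-16, 7), Mul(Rational(1, 7), Rational(-5, 4), 49))) = Mul(-68, Add(Rational(-16, 7), Rational(-35, 4))) = Mul(-68, Rational(-309, 28)) = Rational(5253, 7)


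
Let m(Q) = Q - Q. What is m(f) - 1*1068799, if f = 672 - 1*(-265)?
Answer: -1068799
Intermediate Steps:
f = 937 (f = 672 + 265 = 937)
m(Q) = 0
m(f) - 1*1068799 = 0 - 1*1068799 = 0 - 1068799 = -1068799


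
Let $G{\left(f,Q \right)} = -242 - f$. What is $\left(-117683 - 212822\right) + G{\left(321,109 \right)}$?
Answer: $-331068$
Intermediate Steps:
$\left(-117683 - 212822\right) + G{\left(321,109 \right)} = \left(-117683 - 212822\right) - 563 = -330505 - 563 = -331068$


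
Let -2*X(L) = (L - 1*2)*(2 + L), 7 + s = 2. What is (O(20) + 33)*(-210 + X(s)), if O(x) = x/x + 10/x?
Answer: -30429/4 ≈ -7607.3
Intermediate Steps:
s = -5 (s = -7 + 2 = -5)
X(L) = -(-2 + L)*(2 + L)/2 (X(L) = -(L - 1*2)*(2 + L)/2 = -(L - 2)*(2 + L)/2 = -(-2 + L)*(2 + L)/2)
O(x) = 1 + 10/x
(O(20) + 33)*(-210 + X(s)) = ((10 + 20)/20 + 33)*(-210 + (2 - ½*(-5)²)) = ((1/20)*30 + 33)*(-210 + (2 - ½*25)) = (3/2 + 33)*(-210 + (2 - 25/2)) = 69*(-210 - 21/2)/2 = (69/2)*(-441/2) = -30429/4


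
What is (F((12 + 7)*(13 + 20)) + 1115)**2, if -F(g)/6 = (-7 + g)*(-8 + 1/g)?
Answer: 41623594173225/43681 ≈ 9.5290e+8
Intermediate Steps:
F(g) = -6*(-8 + 1/g)*(-7 + g) (F(g) = -6*(-7 + g)*(-8 + 1/g) = -6*(-8 + 1/g)*(-7 + g))
(F((12 + 7)*(13 + 20)) + 1115)**2 = ((-342 + 42/(((12 + 7)*(13 + 20))) + 48*((12 + 7)*(13 + 20))) + 1115)**2 = ((-342 + 42/((19*33)) + 48*(19*33)) + 1115)**2 = ((-342 + 42/627 + 48*627) + 1115)**2 = ((-342 + 42*(1/627) + 30096) + 1115)**2 = ((-342 + 14/209 + 30096) + 1115)**2 = (6218600/209 + 1115)**2 = (6451635/209)**2 = 41623594173225/43681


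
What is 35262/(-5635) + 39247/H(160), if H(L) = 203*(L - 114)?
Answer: -671551/326830 ≈ -2.0547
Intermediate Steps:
H(L) = -23142 + 203*L (H(L) = 203*(-114 + L) = -23142 + 203*L)
35262/(-5635) + 39247/H(160) = 35262/(-5635) + 39247/(-23142 + 203*160) = 35262*(-1/5635) + 39247/(-23142 + 32480) = -35262/5635 + 39247/9338 = -671551/326830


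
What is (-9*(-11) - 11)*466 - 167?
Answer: 40841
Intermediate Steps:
(-9*(-11) - 11)*466 - 167 = (99 - 11)*466 - 167 = 88*466 - 167 = 41008 - 167 = 40841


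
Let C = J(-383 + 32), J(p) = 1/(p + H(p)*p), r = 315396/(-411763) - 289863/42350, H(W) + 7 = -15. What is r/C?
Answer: -104992944147/1871650 ≈ -56096.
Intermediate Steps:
H(W) = -22 (H(W) = -7 - 15 = -22)
r = -14244057/1871650 (r = 315396*(-1/411763) - 289863*1/42350 = -315396/411763 - 41409/6050 = -14244057/1871650 ≈ -7.6104)
J(p) = -1/(21*p) (J(p) = 1/(p - 22*p) = 1/(-21*p) = -1/(21*p))
C = 1/7371 (C = -1/(21*(-383 + 32)) = -1/21/(-351) = -1/21*(-1/351) = 1/7371 ≈ 0.00013567)
r/C = -14244057/(1871650*1/7371) = -14244057/1871650*7371 = -104992944147/1871650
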